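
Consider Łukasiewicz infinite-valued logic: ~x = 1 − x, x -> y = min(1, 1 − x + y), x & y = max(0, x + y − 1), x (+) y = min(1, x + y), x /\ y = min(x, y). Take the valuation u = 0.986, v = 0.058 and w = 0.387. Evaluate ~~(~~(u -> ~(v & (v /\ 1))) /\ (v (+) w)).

v /\ 1 = min(0.058, 1.000) = 0.058
v & (v /\ 1) = max(0, 0.058 + 0.058 − 1) = max(0, -0.884) = 0.000
~(v & (v /\ 1)) = 1 − 0.000 = 1.000
u -> ~(v & (v /\ 1)) = min(1, 1 − 0.986 + 1.000) = min(1, 1.014) = 1.000
~(u -> ~(v & (v /\ 1))) = 1 − 1.000 = 0.000
~~(u -> ~(v & (v /\ 1))) = 1 − 0.000 = 1.000
v (+) w = min(1, 0.058 + 0.387) = min(1, 0.445) = 0.445
~~(u -> ~(v & (v /\ 1))) /\ (v (+) w) = min(1.000, 0.445) = 0.445
~(~~(u -> ~(v & (v /\ 1))) /\ (v (+) w)) = 1 − 0.445 = 0.555
~~(~~(u -> ~(v & (v /\ 1))) /\ (v (+) w)) = 1 − 0.555 = 0.445

0.445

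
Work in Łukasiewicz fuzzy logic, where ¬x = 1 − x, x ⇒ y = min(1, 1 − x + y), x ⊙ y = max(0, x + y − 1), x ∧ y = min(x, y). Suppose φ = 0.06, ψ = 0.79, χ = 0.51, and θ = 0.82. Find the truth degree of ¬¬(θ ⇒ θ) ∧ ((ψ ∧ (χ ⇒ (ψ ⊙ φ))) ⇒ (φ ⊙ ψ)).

0.51

θ ⇒ θ = min(1, 1 − 0.82 + 0.82) = min(1, 1.00) = 1.00
¬(θ ⇒ θ) = 1 − 1.00 = 0.00
¬¬(θ ⇒ θ) = 1 − 0.00 = 1.00
ψ ⊙ φ = max(0, 0.79 + 0.06 − 1) = max(0, -0.15) = 0.00
χ ⇒ (ψ ⊙ φ) = min(1, 1 − 0.51 + 0.00) = min(1, 0.49) = 0.49
ψ ∧ (χ ⇒ (ψ ⊙ φ)) = min(0.79, 0.49) = 0.49
φ ⊙ ψ = max(0, 0.06 + 0.79 − 1) = max(0, -0.15) = 0.00
(ψ ∧ (χ ⇒ (ψ ⊙ φ))) ⇒ (φ ⊙ ψ) = min(1, 1 − 0.49 + 0.00) = min(1, 0.51) = 0.51
¬¬(θ ⇒ θ) ∧ ((ψ ∧ (χ ⇒ (ψ ⊙ φ))) ⇒ (φ ⊙ ψ)) = min(1.00, 0.51) = 0.51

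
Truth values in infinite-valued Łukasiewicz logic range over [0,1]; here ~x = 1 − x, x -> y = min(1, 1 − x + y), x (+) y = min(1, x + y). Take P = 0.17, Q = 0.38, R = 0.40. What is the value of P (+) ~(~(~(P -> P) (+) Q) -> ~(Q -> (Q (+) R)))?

P -> P = min(1, 1 − 0.17 + 0.17) = min(1, 1.00) = 1.00
~(P -> P) = 1 − 1.00 = 0.00
~(P -> P) (+) Q = min(1, 0.00 + 0.38) = min(1, 0.38) = 0.38
~(~(P -> P) (+) Q) = 1 − 0.38 = 0.62
Q (+) R = min(1, 0.38 + 0.40) = min(1, 0.78) = 0.78
Q -> (Q (+) R) = min(1, 1 − 0.38 + 0.78) = min(1, 1.40) = 1.00
~(Q -> (Q (+) R)) = 1 − 1.00 = 0.00
~(~(P -> P) (+) Q) -> ~(Q -> (Q (+) R)) = min(1, 1 − 0.62 + 0.00) = min(1, 0.38) = 0.38
~(~(~(P -> P) (+) Q) -> ~(Q -> (Q (+) R))) = 1 − 0.38 = 0.62
P (+) ~(~(~(P -> P) (+) Q) -> ~(Q -> (Q (+) R))) = min(1, 0.17 + 0.62) = min(1, 0.79) = 0.79

0.79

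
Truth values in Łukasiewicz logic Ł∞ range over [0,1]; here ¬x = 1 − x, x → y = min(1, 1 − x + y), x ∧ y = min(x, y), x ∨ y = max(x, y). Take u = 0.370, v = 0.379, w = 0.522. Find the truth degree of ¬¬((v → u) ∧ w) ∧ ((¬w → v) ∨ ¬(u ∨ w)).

v → u = min(1, 1 − 0.379 + 0.370) = min(1, 0.991) = 0.991
(v → u) ∧ w = min(0.991, 0.522) = 0.522
¬((v → u) ∧ w) = 1 − 0.522 = 0.478
¬¬((v → u) ∧ w) = 1 − 0.478 = 0.522
¬w = 1 − 0.522 = 0.478
¬w → v = min(1, 1 − 0.478 + 0.379) = min(1, 0.901) = 0.901
u ∨ w = max(0.370, 0.522) = 0.522
¬(u ∨ w) = 1 − 0.522 = 0.478
(¬w → v) ∨ ¬(u ∨ w) = max(0.901, 0.478) = 0.901
¬¬((v → u) ∧ w) ∧ ((¬w → v) ∨ ¬(u ∨ w)) = min(0.522, 0.901) = 0.522

0.522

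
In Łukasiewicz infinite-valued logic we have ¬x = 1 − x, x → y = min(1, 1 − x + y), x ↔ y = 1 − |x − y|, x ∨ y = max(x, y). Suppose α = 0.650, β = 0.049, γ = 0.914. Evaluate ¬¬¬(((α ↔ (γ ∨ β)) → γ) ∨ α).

0.000

γ ∨ β = max(0.914, 0.049) = 0.914
α ↔ (γ ∨ β) = 1 − |0.650 − 0.914| = 1 − 0.264 = 0.736
(α ↔ (γ ∨ β)) → γ = min(1, 1 − 0.736 + 0.914) = min(1, 1.178) = 1.000
((α ↔ (γ ∨ β)) → γ) ∨ α = max(1.000, 0.650) = 1.000
¬(((α ↔ (γ ∨ β)) → γ) ∨ α) = 1 − 1.000 = 0.000
¬¬(((α ↔ (γ ∨ β)) → γ) ∨ α) = 1 − 0.000 = 1.000
¬¬¬(((α ↔ (γ ∨ β)) → γ) ∨ α) = 1 − 1.000 = 0.000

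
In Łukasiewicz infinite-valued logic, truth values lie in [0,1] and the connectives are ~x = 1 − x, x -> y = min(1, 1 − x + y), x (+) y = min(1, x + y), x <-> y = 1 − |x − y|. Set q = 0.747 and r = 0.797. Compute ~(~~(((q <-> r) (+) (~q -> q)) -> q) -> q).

0.000

q <-> r = 1 − |0.747 − 0.797| = 1 − 0.050 = 0.950
~q = 1 − 0.747 = 0.253
~q -> q = min(1, 1 − 0.253 + 0.747) = min(1, 1.494) = 1.000
(q <-> r) (+) (~q -> q) = min(1, 0.950 + 1.000) = min(1, 1.950) = 1.000
((q <-> r) (+) (~q -> q)) -> q = min(1, 1 − 1.000 + 0.747) = min(1, 0.747) = 0.747
~(((q <-> r) (+) (~q -> q)) -> q) = 1 − 0.747 = 0.253
~~(((q <-> r) (+) (~q -> q)) -> q) = 1 − 0.253 = 0.747
~~(((q <-> r) (+) (~q -> q)) -> q) -> q = min(1, 1 − 0.747 + 0.747) = min(1, 1.000) = 1.000
~(~~(((q <-> r) (+) (~q -> q)) -> q) -> q) = 1 − 1.000 = 0.000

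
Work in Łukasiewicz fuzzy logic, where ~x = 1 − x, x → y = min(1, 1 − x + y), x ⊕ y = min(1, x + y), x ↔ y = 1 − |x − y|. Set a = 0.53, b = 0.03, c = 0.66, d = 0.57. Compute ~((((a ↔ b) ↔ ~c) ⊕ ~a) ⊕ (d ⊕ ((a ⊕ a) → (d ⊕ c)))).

0.00

a ↔ b = 1 − |0.53 − 0.03| = 1 − 0.50 = 0.50
~c = 1 − 0.66 = 0.34
(a ↔ b) ↔ ~c = 1 − |0.50 − 0.34| = 1 − 0.16 = 0.84
~a = 1 − 0.53 = 0.47
((a ↔ b) ↔ ~c) ⊕ ~a = min(1, 0.84 + 0.47) = min(1, 1.31) = 1.00
a ⊕ a = min(1, 0.53 + 0.53) = min(1, 1.06) = 1.00
d ⊕ c = min(1, 0.57 + 0.66) = min(1, 1.23) = 1.00
(a ⊕ a) → (d ⊕ c) = min(1, 1 − 1.00 + 1.00) = min(1, 1.00) = 1.00
d ⊕ ((a ⊕ a) → (d ⊕ c)) = min(1, 0.57 + 1.00) = min(1, 1.57) = 1.00
(((a ↔ b) ↔ ~c) ⊕ ~a) ⊕ (d ⊕ ((a ⊕ a) → (d ⊕ c))) = min(1, 1.00 + 1.00) = min(1, 2.00) = 1.00
~((((a ↔ b) ↔ ~c) ⊕ ~a) ⊕ (d ⊕ ((a ⊕ a) → (d ⊕ c)))) = 1 − 1.00 = 0.00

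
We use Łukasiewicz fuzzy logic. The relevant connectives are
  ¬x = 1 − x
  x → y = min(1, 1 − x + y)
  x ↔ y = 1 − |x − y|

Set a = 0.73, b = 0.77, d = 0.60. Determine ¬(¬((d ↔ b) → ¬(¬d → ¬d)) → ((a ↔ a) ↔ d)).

d ↔ b = 1 − |0.60 − 0.77| = 1 − 0.17 = 0.83
¬d = 1 − 0.60 = 0.40
¬d → ¬d = min(1, 1 − 0.40 + 0.40) = min(1, 1.00) = 1.00
¬(¬d → ¬d) = 1 − 1.00 = 0.00
(d ↔ b) → ¬(¬d → ¬d) = min(1, 1 − 0.83 + 0.00) = min(1, 0.17) = 0.17
¬((d ↔ b) → ¬(¬d → ¬d)) = 1 − 0.17 = 0.83
a ↔ a = 1 − |0.73 − 0.73| = 1 − 0.00 = 1.00
(a ↔ a) ↔ d = 1 − |1.00 − 0.60| = 1 − 0.40 = 0.60
¬((d ↔ b) → ¬(¬d → ¬d)) → ((a ↔ a) ↔ d) = min(1, 1 − 0.83 + 0.60) = min(1, 0.77) = 0.77
¬(¬((d ↔ b) → ¬(¬d → ¬d)) → ((a ↔ a) ↔ d)) = 1 − 0.77 = 0.23

0.23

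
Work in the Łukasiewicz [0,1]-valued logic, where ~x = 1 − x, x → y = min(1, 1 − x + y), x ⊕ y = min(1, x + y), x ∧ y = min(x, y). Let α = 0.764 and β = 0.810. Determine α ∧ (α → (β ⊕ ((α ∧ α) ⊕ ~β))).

α ∧ α = min(0.764, 0.764) = 0.764
~β = 1 − 0.810 = 0.190
(α ∧ α) ⊕ ~β = min(1, 0.764 + 0.190) = min(1, 0.954) = 0.954
β ⊕ ((α ∧ α) ⊕ ~β) = min(1, 0.810 + 0.954) = min(1, 1.764) = 1.000
α → (β ⊕ ((α ∧ α) ⊕ ~β)) = min(1, 1 − 0.764 + 1.000) = min(1, 1.236) = 1.000
α ∧ (α → (β ⊕ ((α ∧ α) ⊕ ~β))) = min(0.764, 1.000) = 0.764

0.764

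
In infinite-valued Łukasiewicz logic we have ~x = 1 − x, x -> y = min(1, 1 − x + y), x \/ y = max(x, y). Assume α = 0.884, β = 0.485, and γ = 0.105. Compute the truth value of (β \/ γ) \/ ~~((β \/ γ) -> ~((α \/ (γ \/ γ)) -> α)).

0.515

β \/ γ = max(0.485, 0.105) = 0.485
γ \/ γ = max(0.105, 0.105) = 0.105
α \/ (γ \/ γ) = max(0.884, 0.105) = 0.884
(α \/ (γ \/ γ)) -> α = min(1, 1 − 0.884 + 0.884) = min(1, 1.000) = 1.000
~((α \/ (γ \/ γ)) -> α) = 1 − 1.000 = 0.000
(β \/ γ) -> ~((α \/ (γ \/ γ)) -> α) = min(1, 1 − 0.485 + 0.000) = min(1, 0.515) = 0.515
~((β \/ γ) -> ~((α \/ (γ \/ γ)) -> α)) = 1 − 0.515 = 0.485
~~((β \/ γ) -> ~((α \/ (γ \/ γ)) -> α)) = 1 − 0.485 = 0.515
(β \/ γ) \/ ~~((β \/ γ) -> ~((α \/ (γ \/ γ)) -> α)) = max(0.485, 0.515) = 0.515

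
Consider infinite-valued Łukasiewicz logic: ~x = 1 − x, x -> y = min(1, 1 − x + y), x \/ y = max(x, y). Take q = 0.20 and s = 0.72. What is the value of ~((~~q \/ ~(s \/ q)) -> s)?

0.00

~q = 1 − 0.20 = 0.80
~~q = 1 − 0.80 = 0.20
s \/ q = max(0.72, 0.20) = 0.72
~(s \/ q) = 1 − 0.72 = 0.28
~~q \/ ~(s \/ q) = max(0.20, 0.28) = 0.28
(~~q \/ ~(s \/ q)) -> s = min(1, 1 − 0.28 + 0.72) = min(1, 1.44) = 1.00
~((~~q \/ ~(s \/ q)) -> s) = 1 − 1.00 = 0.00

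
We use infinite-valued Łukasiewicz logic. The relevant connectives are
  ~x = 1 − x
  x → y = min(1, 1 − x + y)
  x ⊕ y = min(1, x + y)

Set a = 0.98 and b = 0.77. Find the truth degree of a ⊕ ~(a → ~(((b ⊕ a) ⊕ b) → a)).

b ⊕ a = min(1, 0.77 + 0.98) = min(1, 1.75) = 1.00
(b ⊕ a) ⊕ b = min(1, 1.00 + 0.77) = min(1, 1.77) = 1.00
((b ⊕ a) ⊕ b) → a = min(1, 1 − 1.00 + 0.98) = min(1, 0.98) = 0.98
~(((b ⊕ a) ⊕ b) → a) = 1 − 0.98 = 0.02
a → ~(((b ⊕ a) ⊕ b) → a) = min(1, 1 − 0.98 + 0.02) = min(1, 0.04) = 0.04
~(a → ~(((b ⊕ a) ⊕ b) → a)) = 1 − 0.04 = 0.96
a ⊕ ~(a → ~(((b ⊕ a) ⊕ b) → a)) = min(1, 0.98 + 0.96) = min(1, 1.94) = 1.00

1.00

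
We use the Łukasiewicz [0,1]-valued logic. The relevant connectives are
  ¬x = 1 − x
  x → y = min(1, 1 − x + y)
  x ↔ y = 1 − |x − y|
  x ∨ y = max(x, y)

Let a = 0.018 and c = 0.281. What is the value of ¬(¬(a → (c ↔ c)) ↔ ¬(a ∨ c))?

c ↔ c = 1 − |0.281 − 0.281| = 1 − 0.000 = 1.000
a → (c ↔ c) = min(1, 1 − 0.018 + 1.000) = min(1, 1.982) = 1.000
¬(a → (c ↔ c)) = 1 − 1.000 = 0.000
a ∨ c = max(0.018, 0.281) = 0.281
¬(a ∨ c) = 1 − 0.281 = 0.719
¬(a → (c ↔ c)) ↔ ¬(a ∨ c) = 1 − |0.000 − 0.719| = 1 − 0.719 = 0.281
¬(¬(a → (c ↔ c)) ↔ ¬(a ∨ c)) = 1 − 0.281 = 0.719

0.719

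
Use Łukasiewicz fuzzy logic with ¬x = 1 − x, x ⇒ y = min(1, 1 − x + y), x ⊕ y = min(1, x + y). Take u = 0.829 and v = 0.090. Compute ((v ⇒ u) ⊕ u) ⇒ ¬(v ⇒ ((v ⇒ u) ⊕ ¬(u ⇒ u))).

0.000

v ⇒ u = min(1, 1 − 0.090 + 0.829) = min(1, 1.739) = 1.000
(v ⇒ u) ⊕ u = min(1, 1.000 + 0.829) = min(1, 1.829) = 1.000
u ⇒ u = min(1, 1 − 0.829 + 0.829) = min(1, 1.000) = 1.000
¬(u ⇒ u) = 1 − 1.000 = 0.000
(v ⇒ u) ⊕ ¬(u ⇒ u) = min(1, 1.000 + 0.000) = min(1, 1.000) = 1.000
v ⇒ ((v ⇒ u) ⊕ ¬(u ⇒ u)) = min(1, 1 − 0.090 + 1.000) = min(1, 1.910) = 1.000
¬(v ⇒ ((v ⇒ u) ⊕ ¬(u ⇒ u))) = 1 − 1.000 = 0.000
((v ⇒ u) ⊕ u) ⇒ ¬(v ⇒ ((v ⇒ u) ⊕ ¬(u ⇒ u))) = min(1, 1 − 1.000 + 0.000) = min(1, 0.000) = 0.000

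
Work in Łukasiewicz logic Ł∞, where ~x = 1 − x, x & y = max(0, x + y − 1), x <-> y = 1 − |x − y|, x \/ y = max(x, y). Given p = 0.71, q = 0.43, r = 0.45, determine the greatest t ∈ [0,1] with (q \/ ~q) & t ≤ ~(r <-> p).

0.69

~q = 1 − 0.43 = 0.57
q \/ ~q = max(0.43, 0.57) = 0.57
So the left factor is q \/ ~q = 0.57.
r <-> p = 1 − |0.45 − 0.71| = 1 − 0.26 = 0.74
~(r <-> p) = 1 − 0.74 = 0.26
So the right-hand bound is ~(r <-> p) = 0.26.
The residuum of the Łukasiewicz t-norm gives the supremum: min(1, 1 − 0.57 + 0.26).
1 − 0.57 + 0.26 = 0.69, so t = min(1, 0.69) = 0.69.
Check: 0.57 & 0.69 = max(0, 0.26) = 0.26 ≤ 0.26.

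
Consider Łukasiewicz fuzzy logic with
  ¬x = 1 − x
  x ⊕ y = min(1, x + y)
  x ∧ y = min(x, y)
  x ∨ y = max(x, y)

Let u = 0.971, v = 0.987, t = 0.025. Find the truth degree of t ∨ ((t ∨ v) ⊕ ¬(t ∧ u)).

1.000

t ∨ v = max(0.025, 0.987) = 0.987
t ∧ u = min(0.025, 0.971) = 0.025
¬(t ∧ u) = 1 − 0.025 = 0.975
(t ∨ v) ⊕ ¬(t ∧ u) = min(1, 0.987 + 0.975) = min(1, 1.962) = 1.000
t ∨ ((t ∨ v) ⊕ ¬(t ∧ u)) = max(0.025, 1.000) = 1.000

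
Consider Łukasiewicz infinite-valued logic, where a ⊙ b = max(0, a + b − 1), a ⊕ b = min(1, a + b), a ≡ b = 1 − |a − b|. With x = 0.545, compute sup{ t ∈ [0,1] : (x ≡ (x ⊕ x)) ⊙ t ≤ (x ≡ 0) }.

0.910

x ⊕ x = min(1, 0.545 + 0.545) = min(1, 1.090) = 1.000
x ≡ (x ⊕ x) = 1 − |0.545 − 1.000| = 1 − 0.455 = 0.545
So the left factor is x ≡ (x ⊕ x) = 0.545.
x ≡ 0 = 1 − |0.545 − 0.000| = 1 − 0.545 = 0.455
So the right-hand bound is x ≡ 0 = 0.455.
The residuum of the Łukasiewicz t-norm gives the supremum: min(1, 1 − 0.545 + 0.455).
1 − 0.545 + 0.455 = 0.910, so t = min(1, 0.910) = 0.910.
Check: 0.545 ⊙ 0.910 = max(0, 0.455) = 0.455 ≤ 0.455.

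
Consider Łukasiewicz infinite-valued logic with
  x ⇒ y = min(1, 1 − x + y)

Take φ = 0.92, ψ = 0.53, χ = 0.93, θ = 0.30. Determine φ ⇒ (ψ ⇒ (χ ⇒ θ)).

0.92

χ ⇒ θ = min(1, 1 − 0.93 + 0.30) = min(1, 0.37) = 0.37
ψ ⇒ (χ ⇒ θ) = min(1, 1 − 0.53 + 0.37) = min(1, 0.84) = 0.84
φ ⇒ (ψ ⇒ (χ ⇒ θ)) = min(1, 1 − 0.92 + 0.84) = min(1, 0.92) = 0.92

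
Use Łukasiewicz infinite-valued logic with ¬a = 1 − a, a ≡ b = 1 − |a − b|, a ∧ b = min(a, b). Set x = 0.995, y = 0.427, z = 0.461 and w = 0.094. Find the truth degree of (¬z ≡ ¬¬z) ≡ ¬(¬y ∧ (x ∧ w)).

¬z = 1 − 0.461 = 0.539
¬¬z = 1 − 0.539 = 0.461
¬z ≡ ¬¬z = 1 − |0.539 − 0.461| = 1 − 0.078 = 0.922
¬y = 1 − 0.427 = 0.573
x ∧ w = min(0.995, 0.094) = 0.094
¬y ∧ (x ∧ w) = min(0.573, 0.094) = 0.094
¬(¬y ∧ (x ∧ w)) = 1 − 0.094 = 0.906
(¬z ≡ ¬¬z) ≡ ¬(¬y ∧ (x ∧ w)) = 1 − |0.922 − 0.906| = 1 − 0.016 = 0.984

0.984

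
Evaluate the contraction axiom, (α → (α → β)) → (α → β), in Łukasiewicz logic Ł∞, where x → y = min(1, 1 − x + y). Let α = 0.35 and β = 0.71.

1.00

α → β = min(1, 1 − 0.35 + 0.71) = min(1, 1.36) = 1.00
α → (α → β) = min(1, 1 − 0.35 + 1.00) = min(1, 1.65) = 1.00
(α → (α → β)) → (α → β) = min(1, 1 − 1.00 + 1.00) = min(1, 1.00) = 1.00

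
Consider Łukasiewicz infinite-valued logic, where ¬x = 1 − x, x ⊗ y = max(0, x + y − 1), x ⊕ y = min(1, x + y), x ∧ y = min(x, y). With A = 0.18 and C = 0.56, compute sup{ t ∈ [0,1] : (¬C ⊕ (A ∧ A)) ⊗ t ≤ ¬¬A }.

0.56

¬C = 1 − 0.56 = 0.44
A ∧ A = min(0.18, 0.18) = 0.18
¬C ⊕ (A ∧ A) = min(1, 0.44 + 0.18) = min(1, 0.62) = 0.62
So the left factor is ¬C ⊕ (A ∧ A) = 0.62.
¬A = 1 − 0.18 = 0.82
¬¬A = 1 − 0.82 = 0.18
So the right-hand bound is ¬¬A = 0.18.
The residuum of the Łukasiewicz t-norm gives the supremum: min(1, 1 − 0.62 + 0.18).
1 − 0.62 + 0.18 = 0.56, so t = min(1, 0.56) = 0.56.
Check: 0.62 ⊗ 0.56 = max(0, 0.18) = 0.18 ≤ 0.18.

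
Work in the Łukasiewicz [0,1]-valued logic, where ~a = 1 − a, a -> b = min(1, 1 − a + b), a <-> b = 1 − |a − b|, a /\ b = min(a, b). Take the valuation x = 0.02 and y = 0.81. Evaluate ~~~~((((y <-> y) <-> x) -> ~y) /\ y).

y <-> y = 1 − |0.81 − 0.81| = 1 − 0.00 = 1.00
(y <-> y) <-> x = 1 − |1.00 − 0.02| = 1 − 0.98 = 0.02
~y = 1 − 0.81 = 0.19
((y <-> y) <-> x) -> ~y = min(1, 1 − 0.02 + 0.19) = min(1, 1.17) = 1.00
(((y <-> y) <-> x) -> ~y) /\ y = min(1.00, 0.81) = 0.81
~((((y <-> y) <-> x) -> ~y) /\ y) = 1 − 0.81 = 0.19
~~((((y <-> y) <-> x) -> ~y) /\ y) = 1 − 0.19 = 0.81
~~~((((y <-> y) <-> x) -> ~y) /\ y) = 1 − 0.81 = 0.19
~~~~((((y <-> y) <-> x) -> ~y) /\ y) = 1 − 0.19 = 0.81

0.81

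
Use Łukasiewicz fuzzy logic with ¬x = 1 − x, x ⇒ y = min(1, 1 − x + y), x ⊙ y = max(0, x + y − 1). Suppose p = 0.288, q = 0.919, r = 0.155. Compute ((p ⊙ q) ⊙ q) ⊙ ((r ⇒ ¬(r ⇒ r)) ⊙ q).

p ⊙ q = max(0, 0.288 + 0.919 − 1) = max(0, 0.207) = 0.207
(p ⊙ q) ⊙ q = max(0, 0.207 + 0.919 − 1) = max(0, 0.126) = 0.126
r ⇒ r = min(1, 1 − 0.155 + 0.155) = min(1, 1.000) = 1.000
¬(r ⇒ r) = 1 − 1.000 = 0.000
r ⇒ ¬(r ⇒ r) = min(1, 1 − 0.155 + 0.000) = min(1, 0.845) = 0.845
(r ⇒ ¬(r ⇒ r)) ⊙ q = max(0, 0.845 + 0.919 − 1) = max(0, 0.764) = 0.764
((p ⊙ q) ⊙ q) ⊙ ((r ⇒ ¬(r ⇒ r)) ⊙ q) = max(0, 0.126 + 0.764 − 1) = max(0, -0.110) = 0.000

0.000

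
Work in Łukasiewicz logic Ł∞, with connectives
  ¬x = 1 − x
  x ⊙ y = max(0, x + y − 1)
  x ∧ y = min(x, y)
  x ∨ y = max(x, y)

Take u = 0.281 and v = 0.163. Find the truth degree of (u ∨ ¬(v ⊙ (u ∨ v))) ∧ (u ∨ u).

u ∨ v = max(0.281, 0.163) = 0.281
v ⊙ (u ∨ v) = max(0, 0.163 + 0.281 − 1) = max(0, -0.556) = 0.000
¬(v ⊙ (u ∨ v)) = 1 − 0.000 = 1.000
u ∨ ¬(v ⊙ (u ∨ v)) = max(0.281, 1.000) = 1.000
u ∨ u = max(0.281, 0.281) = 0.281
(u ∨ ¬(v ⊙ (u ∨ v))) ∧ (u ∨ u) = min(1.000, 0.281) = 0.281

0.281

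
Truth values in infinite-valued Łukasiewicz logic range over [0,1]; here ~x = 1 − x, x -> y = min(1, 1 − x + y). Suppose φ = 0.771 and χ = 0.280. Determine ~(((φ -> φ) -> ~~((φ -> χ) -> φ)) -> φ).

φ -> φ = min(1, 1 − 0.771 + 0.771) = min(1, 1.000) = 1.000
φ -> χ = min(1, 1 − 0.771 + 0.280) = min(1, 0.509) = 0.509
(φ -> χ) -> φ = min(1, 1 − 0.509 + 0.771) = min(1, 1.262) = 1.000
~((φ -> χ) -> φ) = 1 − 1.000 = 0.000
~~((φ -> χ) -> φ) = 1 − 0.000 = 1.000
(φ -> φ) -> ~~((φ -> χ) -> φ) = min(1, 1 − 1.000 + 1.000) = min(1, 1.000) = 1.000
((φ -> φ) -> ~~((φ -> χ) -> φ)) -> φ = min(1, 1 − 1.000 + 0.771) = min(1, 0.771) = 0.771
~(((φ -> φ) -> ~~((φ -> χ) -> φ)) -> φ) = 1 − 0.771 = 0.229

0.229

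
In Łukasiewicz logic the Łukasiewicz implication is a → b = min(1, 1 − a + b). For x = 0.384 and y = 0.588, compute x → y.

1.000

x → y = min(1, 1 − 0.384 + 0.588) = min(1, 1.204) = 1.000
For comparison, the Gödel implication (1 if a ≤ b else b) would give 1.000.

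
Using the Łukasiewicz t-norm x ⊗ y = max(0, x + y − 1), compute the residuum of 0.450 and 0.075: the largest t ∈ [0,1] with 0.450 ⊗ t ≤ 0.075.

0.625

The residuum of the Łukasiewicz t-norm gives the supremum: min(1, 1 − 0.450 + 0.075).
1 − 0.450 + 0.075 = 0.625, so t = min(1, 0.625) = 0.625.
Check: 0.450 ⊗ 0.625 = max(0, 0.075) = 0.075 ≤ 0.075.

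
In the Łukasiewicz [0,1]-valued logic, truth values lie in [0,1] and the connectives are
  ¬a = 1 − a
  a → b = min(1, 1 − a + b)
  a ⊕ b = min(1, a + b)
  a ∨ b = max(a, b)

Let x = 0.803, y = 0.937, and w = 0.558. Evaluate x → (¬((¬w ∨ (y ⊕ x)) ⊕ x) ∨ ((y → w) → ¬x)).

¬w = 1 − 0.558 = 0.442
y ⊕ x = min(1, 0.937 + 0.803) = min(1, 1.740) = 1.000
¬w ∨ (y ⊕ x) = max(0.442, 1.000) = 1.000
(¬w ∨ (y ⊕ x)) ⊕ x = min(1, 1.000 + 0.803) = min(1, 1.803) = 1.000
¬((¬w ∨ (y ⊕ x)) ⊕ x) = 1 − 1.000 = 0.000
y → w = min(1, 1 − 0.937 + 0.558) = min(1, 0.621) = 0.621
¬x = 1 − 0.803 = 0.197
(y → w) → ¬x = min(1, 1 − 0.621 + 0.197) = min(1, 0.576) = 0.576
¬((¬w ∨ (y ⊕ x)) ⊕ x) ∨ ((y → w) → ¬x) = max(0.000, 0.576) = 0.576
x → (¬((¬w ∨ (y ⊕ x)) ⊕ x) ∨ ((y → w) → ¬x)) = min(1, 1 − 0.803 + 0.576) = min(1, 0.773) = 0.773

0.773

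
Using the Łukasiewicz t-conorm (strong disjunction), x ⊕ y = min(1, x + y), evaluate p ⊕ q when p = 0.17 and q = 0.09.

0.26

p ⊕ q = min(1, 0.17 + 0.09) = min(1, 0.26) = 0.26
For comparison, the Gödel t-conorm max(x, y) would give 0.17.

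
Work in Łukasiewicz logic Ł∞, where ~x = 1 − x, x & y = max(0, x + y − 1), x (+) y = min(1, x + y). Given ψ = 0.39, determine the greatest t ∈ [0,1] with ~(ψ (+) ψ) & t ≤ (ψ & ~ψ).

ψ (+) ψ = min(1, 0.39 + 0.39) = min(1, 0.78) = 0.78
~(ψ (+) ψ) = 1 − 0.78 = 0.22
So the left factor is ~(ψ (+) ψ) = 0.22.
~ψ = 1 − 0.39 = 0.61
ψ & ~ψ = max(0, 0.39 + 0.61 − 1) = max(0, 0.00) = 0.00
So the right-hand bound is ψ & ~ψ = 0.00.
The residuum of the Łukasiewicz t-norm gives the supremum: min(1, 1 − 0.22 + 0.00).
1 − 0.22 + 0.00 = 0.78, so t = min(1, 0.78) = 0.78.
Check: 0.22 & 0.78 = max(0, 0.00) = 0.00 ≤ 0.00.

0.78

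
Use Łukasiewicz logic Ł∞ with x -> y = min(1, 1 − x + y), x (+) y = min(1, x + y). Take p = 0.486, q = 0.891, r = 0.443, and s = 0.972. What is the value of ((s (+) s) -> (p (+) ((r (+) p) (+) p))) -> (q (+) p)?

s (+) s = min(1, 0.972 + 0.972) = min(1, 1.944) = 1.000
r (+) p = min(1, 0.443 + 0.486) = min(1, 0.929) = 0.929
(r (+) p) (+) p = min(1, 0.929 + 0.486) = min(1, 1.415) = 1.000
p (+) ((r (+) p) (+) p) = min(1, 0.486 + 1.000) = min(1, 1.486) = 1.000
(s (+) s) -> (p (+) ((r (+) p) (+) p)) = min(1, 1 − 1.000 + 1.000) = min(1, 1.000) = 1.000
q (+) p = min(1, 0.891 + 0.486) = min(1, 1.377) = 1.000
((s (+) s) -> (p (+) ((r (+) p) (+) p))) -> (q (+) p) = min(1, 1 − 1.000 + 1.000) = min(1, 1.000) = 1.000

1.000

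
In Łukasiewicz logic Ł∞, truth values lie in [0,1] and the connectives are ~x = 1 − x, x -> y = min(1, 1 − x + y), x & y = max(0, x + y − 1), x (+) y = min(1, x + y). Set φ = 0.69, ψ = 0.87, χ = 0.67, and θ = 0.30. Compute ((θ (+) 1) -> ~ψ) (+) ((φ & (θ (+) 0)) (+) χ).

θ (+) 1 = min(1, 0.30 + 1.00) = min(1, 1.30) = 1.00
~ψ = 1 − 0.87 = 0.13
(θ (+) 1) -> ~ψ = min(1, 1 − 1.00 + 0.13) = min(1, 0.13) = 0.13
θ (+) 0 = min(1, 0.30 + 0.00) = min(1, 0.30) = 0.30
φ & (θ (+) 0) = max(0, 0.69 + 0.30 − 1) = max(0, -0.01) = 0.00
(φ & (θ (+) 0)) (+) χ = min(1, 0.00 + 0.67) = min(1, 0.67) = 0.67
((θ (+) 1) -> ~ψ) (+) ((φ & (θ (+) 0)) (+) χ) = min(1, 0.13 + 0.67) = min(1, 0.80) = 0.80

0.80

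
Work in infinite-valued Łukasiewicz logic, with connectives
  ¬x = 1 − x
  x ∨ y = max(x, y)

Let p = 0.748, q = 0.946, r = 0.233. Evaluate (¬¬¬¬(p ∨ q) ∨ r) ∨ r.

0.946

p ∨ q = max(0.748, 0.946) = 0.946
¬(p ∨ q) = 1 − 0.946 = 0.054
¬¬(p ∨ q) = 1 − 0.054 = 0.946
¬¬¬(p ∨ q) = 1 − 0.946 = 0.054
¬¬¬¬(p ∨ q) = 1 − 0.054 = 0.946
¬¬¬¬(p ∨ q) ∨ r = max(0.946, 0.233) = 0.946
(¬¬¬¬(p ∨ q) ∨ r) ∨ r = max(0.946, 0.233) = 0.946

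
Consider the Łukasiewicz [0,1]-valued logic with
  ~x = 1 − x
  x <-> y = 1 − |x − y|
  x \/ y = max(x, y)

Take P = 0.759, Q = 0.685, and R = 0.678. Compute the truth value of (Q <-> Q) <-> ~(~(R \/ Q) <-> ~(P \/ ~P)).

0.074

Q <-> Q = 1 − |0.685 − 0.685| = 1 − 0.000 = 1.000
R \/ Q = max(0.678, 0.685) = 0.685
~(R \/ Q) = 1 − 0.685 = 0.315
~P = 1 − 0.759 = 0.241
P \/ ~P = max(0.759, 0.241) = 0.759
~(P \/ ~P) = 1 − 0.759 = 0.241
~(R \/ Q) <-> ~(P \/ ~P) = 1 − |0.315 − 0.241| = 1 − 0.074 = 0.926
~(~(R \/ Q) <-> ~(P \/ ~P)) = 1 − 0.926 = 0.074
(Q <-> Q) <-> ~(~(R \/ Q) <-> ~(P \/ ~P)) = 1 − |1.000 − 0.074| = 1 − 0.926 = 0.074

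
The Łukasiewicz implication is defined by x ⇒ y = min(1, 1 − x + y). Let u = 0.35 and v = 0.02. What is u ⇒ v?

u ⇒ v = min(1, 1 − 0.35 + 0.02) = min(1, 0.67) = 0.67
For comparison, the Gödel implication (1 if x ≤ y else y) would give 0.02.

0.67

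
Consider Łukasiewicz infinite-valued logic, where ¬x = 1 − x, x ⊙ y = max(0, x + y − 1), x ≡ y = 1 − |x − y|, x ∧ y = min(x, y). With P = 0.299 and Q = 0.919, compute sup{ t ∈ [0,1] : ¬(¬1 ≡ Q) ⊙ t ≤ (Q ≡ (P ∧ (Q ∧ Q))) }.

¬1 = 1 − 1.000 = 0.000
¬1 ≡ Q = 1 − |0.000 − 0.919| = 1 − 0.919 = 0.081
¬(¬1 ≡ Q) = 1 − 0.081 = 0.919
So the left factor is ¬(¬1 ≡ Q) = 0.919.
Q ∧ Q = min(0.919, 0.919) = 0.919
P ∧ (Q ∧ Q) = min(0.299, 0.919) = 0.299
Q ≡ (P ∧ (Q ∧ Q)) = 1 − |0.919 − 0.299| = 1 − 0.620 = 0.380
So the right-hand bound is Q ≡ (P ∧ (Q ∧ Q)) = 0.380.
The residuum of the Łukasiewicz t-norm gives the supremum: min(1, 1 − 0.919 + 0.380).
1 − 0.919 + 0.380 = 0.461, so t = min(1, 0.461) = 0.461.
Check: 0.919 ⊙ 0.461 = max(0, 0.380) = 0.380 ≤ 0.380.

0.461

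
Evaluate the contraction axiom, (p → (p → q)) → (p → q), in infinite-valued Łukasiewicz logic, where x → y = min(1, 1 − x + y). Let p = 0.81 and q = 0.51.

0.81

p → q = min(1, 1 − 0.81 + 0.51) = min(1, 0.70) = 0.70
p → (p → q) = min(1, 1 − 0.81 + 0.70) = min(1, 0.89) = 0.89
(p → (p → q)) → (p → q) = min(1, 1 − 0.89 + 0.70) = min(1, 0.81) = 0.81
(The value 0.81 < 1 shows this instance is not satisfied; fails in Ł∞ (the t-norm is not idempotent).)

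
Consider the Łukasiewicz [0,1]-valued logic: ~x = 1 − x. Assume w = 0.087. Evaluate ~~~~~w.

~w = 1 − 0.087 = 0.913
~~w = 1 − 0.913 = 0.087
~~~w = 1 − 0.087 = 0.913
~~~~w = 1 − 0.913 = 0.087
~~~~~w = 1 − 0.087 = 0.913

0.913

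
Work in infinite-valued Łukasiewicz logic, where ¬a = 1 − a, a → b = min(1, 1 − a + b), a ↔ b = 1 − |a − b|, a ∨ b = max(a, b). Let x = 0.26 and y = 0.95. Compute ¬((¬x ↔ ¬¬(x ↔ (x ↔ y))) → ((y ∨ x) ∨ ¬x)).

¬x = 1 − 0.26 = 0.74
x ↔ y = 1 − |0.26 − 0.95| = 1 − 0.69 = 0.31
x ↔ (x ↔ y) = 1 − |0.26 − 0.31| = 1 − 0.05 = 0.95
¬(x ↔ (x ↔ y)) = 1 − 0.95 = 0.05
¬¬(x ↔ (x ↔ y)) = 1 − 0.05 = 0.95
¬x ↔ ¬¬(x ↔ (x ↔ y)) = 1 − |0.74 − 0.95| = 1 − 0.21 = 0.79
y ∨ x = max(0.95, 0.26) = 0.95
(y ∨ x) ∨ ¬x = max(0.95, 0.74) = 0.95
(¬x ↔ ¬¬(x ↔ (x ↔ y))) → ((y ∨ x) ∨ ¬x) = min(1, 1 − 0.79 + 0.95) = min(1, 1.16) = 1.00
¬((¬x ↔ ¬¬(x ↔ (x ↔ y))) → ((y ∨ x) ∨ ¬x)) = 1 − 1.00 = 0.00

0.00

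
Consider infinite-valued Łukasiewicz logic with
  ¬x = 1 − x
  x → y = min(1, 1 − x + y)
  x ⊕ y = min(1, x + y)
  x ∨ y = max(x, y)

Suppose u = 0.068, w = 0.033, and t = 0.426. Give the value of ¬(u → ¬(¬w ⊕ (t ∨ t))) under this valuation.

¬w = 1 − 0.033 = 0.967
t ∨ t = max(0.426, 0.426) = 0.426
¬w ⊕ (t ∨ t) = min(1, 0.967 + 0.426) = min(1, 1.393) = 1.000
¬(¬w ⊕ (t ∨ t)) = 1 − 1.000 = 0.000
u → ¬(¬w ⊕ (t ∨ t)) = min(1, 1 − 0.068 + 0.000) = min(1, 0.932) = 0.932
¬(u → ¬(¬w ⊕ (t ∨ t))) = 1 − 0.932 = 0.068

0.068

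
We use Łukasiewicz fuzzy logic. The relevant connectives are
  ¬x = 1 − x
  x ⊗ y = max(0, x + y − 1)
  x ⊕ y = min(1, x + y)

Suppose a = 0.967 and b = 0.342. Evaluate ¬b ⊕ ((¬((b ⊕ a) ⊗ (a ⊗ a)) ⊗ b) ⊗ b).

0.658

¬b = 1 − 0.342 = 0.658
b ⊕ a = min(1, 0.342 + 0.967) = min(1, 1.309) = 1.000
a ⊗ a = max(0, 0.967 + 0.967 − 1) = max(0, 0.934) = 0.934
(b ⊕ a) ⊗ (a ⊗ a) = max(0, 1.000 + 0.934 − 1) = max(0, 0.934) = 0.934
¬((b ⊕ a) ⊗ (a ⊗ a)) = 1 − 0.934 = 0.066
¬((b ⊕ a) ⊗ (a ⊗ a)) ⊗ b = max(0, 0.066 + 0.342 − 1) = max(0, -0.592) = 0.000
(¬((b ⊕ a) ⊗ (a ⊗ a)) ⊗ b) ⊗ b = max(0, 0.000 + 0.342 − 1) = max(0, -0.658) = 0.000
¬b ⊕ ((¬((b ⊕ a) ⊗ (a ⊗ a)) ⊗ b) ⊗ b) = min(1, 0.658 + 0.000) = min(1, 0.658) = 0.658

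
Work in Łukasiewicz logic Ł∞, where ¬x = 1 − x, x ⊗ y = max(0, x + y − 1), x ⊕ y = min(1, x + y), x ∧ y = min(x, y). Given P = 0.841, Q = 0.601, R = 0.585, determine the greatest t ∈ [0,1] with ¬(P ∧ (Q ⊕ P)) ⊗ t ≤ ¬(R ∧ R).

Q ⊕ P = min(1, 0.601 + 0.841) = min(1, 1.442) = 1.000
P ∧ (Q ⊕ P) = min(0.841, 1.000) = 0.841
¬(P ∧ (Q ⊕ P)) = 1 − 0.841 = 0.159
So the left factor is ¬(P ∧ (Q ⊕ P)) = 0.159.
R ∧ R = min(0.585, 0.585) = 0.585
¬(R ∧ R) = 1 − 0.585 = 0.415
So the right-hand bound is ¬(R ∧ R) = 0.415.
The residuum of the Łukasiewicz t-norm gives the supremum: min(1, 1 − 0.159 + 0.415).
1 − 0.159 + 0.415 = 1.256, so t = min(1, 1.256) = 1.000.
Check: 0.159 ⊗ 1.000 = max(0, 0.159) = 0.159 ≤ 0.415.

1.000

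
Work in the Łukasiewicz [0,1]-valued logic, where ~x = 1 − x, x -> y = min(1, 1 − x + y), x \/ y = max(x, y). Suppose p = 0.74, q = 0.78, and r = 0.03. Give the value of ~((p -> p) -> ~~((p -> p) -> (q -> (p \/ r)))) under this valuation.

p -> p = min(1, 1 − 0.74 + 0.74) = min(1, 1.00) = 1.00
p \/ r = max(0.74, 0.03) = 0.74
q -> (p \/ r) = min(1, 1 − 0.78 + 0.74) = min(1, 0.96) = 0.96
(p -> p) -> (q -> (p \/ r)) = min(1, 1 − 1.00 + 0.96) = min(1, 0.96) = 0.96
~((p -> p) -> (q -> (p \/ r))) = 1 − 0.96 = 0.04
~~((p -> p) -> (q -> (p \/ r))) = 1 − 0.04 = 0.96
(p -> p) -> ~~((p -> p) -> (q -> (p \/ r))) = min(1, 1 − 1.00 + 0.96) = min(1, 0.96) = 0.96
~((p -> p) -> ~~((p -> p) -> (q -> (p \/ r)))) = 1 − 0.96 = 0.04

0.04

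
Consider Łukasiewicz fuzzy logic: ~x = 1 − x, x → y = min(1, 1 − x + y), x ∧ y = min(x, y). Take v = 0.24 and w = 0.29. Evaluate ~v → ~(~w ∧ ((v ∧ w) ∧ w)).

~v = 1 − 0.24 = 0.76
~w = 1 − 0.29 = 0.71
v ∧ w = min(0.24, 0.29) = 0.24
(v ∧ w) ∧ w = min(0.24, 0.29) = 0.24
~w ∧ ((v ∧ w) ∧ w) = min(0.71, 0.24) = 0.24
~(~w ∧ ((v ∧ w) ∧ w)) = 1 − 0.24 = 0.76
~v → ~(~w ∧ ((v ∧ w) ∧ w)) = min(1, 1 − 0.76 + 0.76) = min(1, 1.00) = 1.00

1.00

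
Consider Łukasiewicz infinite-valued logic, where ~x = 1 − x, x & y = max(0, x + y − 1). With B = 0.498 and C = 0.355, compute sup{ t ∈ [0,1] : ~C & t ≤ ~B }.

0.857

~C = 1 − 0.355 = 0.645
So the left factor is ~C = 0.645.
~B = 1 − 0.498 = 0.502
So the right-hand bound is ~B = 0.502.
The residuum of the Łukasiewicz t-norm gives the supremum: min(1, 1 − 0.645 + 0.502).
1 − 0.645 + 0.502 = 0.857, so t = min(1, 0.857) = 0.857.
Check: 0.645 & 0.857 = max(0, 0.502) = 0.502 ≤ 0.502.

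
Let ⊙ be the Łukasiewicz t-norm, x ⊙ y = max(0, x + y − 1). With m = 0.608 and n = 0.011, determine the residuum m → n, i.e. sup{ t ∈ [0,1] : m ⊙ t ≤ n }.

0.403

The residuum of the Łukasiewicz t-norm gives the supremum: min(1, 1 − 0.608 + 0.011).
1 − 0.608 + 0.011 = 0.403, so t = min(1, 0.403) = 0.403.
Check: 0.608 ⊙ 0.403 = max(0, 0.011) = 0.011 ≤ 0.011.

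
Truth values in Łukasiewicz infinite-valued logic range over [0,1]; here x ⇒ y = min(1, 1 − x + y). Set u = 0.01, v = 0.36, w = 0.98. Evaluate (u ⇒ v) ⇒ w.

u ⇒ v = min(1, 1 − 0.01 + 0.36) = min(1, 1.35) = 1.00
(u ⇒ v) ⇒ w = min(1, 1 − 1.00 + 0.98) = min(1, 0.98) = 0.98

0.98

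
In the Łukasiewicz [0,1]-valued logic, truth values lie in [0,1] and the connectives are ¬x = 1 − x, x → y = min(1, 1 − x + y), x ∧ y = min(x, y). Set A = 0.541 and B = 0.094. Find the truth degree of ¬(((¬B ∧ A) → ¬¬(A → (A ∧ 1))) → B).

0.906

¬B = 1 − 0.094 = 0.906
¬B ∧ A = min(0.906, 0.541) = 0.541
A ∧ 1 = min(0.541, 1.000) = 0.541
A → (A ∧ 1) = min(1, 1 − 0.541 + 0.541) = min(1, 1.000) = 1.000
¬(A → (A ∧ 1)) = 1 − 1.000 = 0.000
¬¬(A → (A ∧ 1)) = 1 − 0.000 = 1.000
(¬B ∧ A) → ¬¬(A → (A ∧ 1)) = min(1, 1 − 0.541 + 1.000) = min(1, 1.459) = 1.000
((¬B ∧ A) → ¬¬(A → (A ∧ 1))) → B = min(1, 1 − 1.000 + 0.094) = min(1, 0.094) = 0.094
¬(((¬B ∧ A) → ¬¬(A → (A ∧ 1))) → B) = 1 − 0.094 = 0.906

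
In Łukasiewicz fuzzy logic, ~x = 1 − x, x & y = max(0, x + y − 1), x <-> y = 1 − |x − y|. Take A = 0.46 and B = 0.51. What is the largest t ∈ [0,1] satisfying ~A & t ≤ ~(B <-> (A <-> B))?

0.90

~A = 1 − 0.46 = 0.54
So the left factor is ~A = 0.54.
A <-> B = 1 − |0.46 − 0.51| = 1 − 0.05 = 0.95
B <-> (A <-> B) = 1 − |0.51 − 0.95| = 1 − 0.44 = 0.56
~(B <-> (A <-> B)) = 1 − 0.56 = 0.44
So the right-hand bound is ~(B <-> (A <-> B)) = 0.44.
The residuum of the Łukasiewicz t-norm gives the supremum: min(1, 1 − 0.54 + 0.44).
1 − 0.54 + 0.44 = 0.90, so t = min(1, 0.90) = 0.90.
Check: 0.54 & 0.90 = max(0, 0.44) = 0.44 ≤ 0.44.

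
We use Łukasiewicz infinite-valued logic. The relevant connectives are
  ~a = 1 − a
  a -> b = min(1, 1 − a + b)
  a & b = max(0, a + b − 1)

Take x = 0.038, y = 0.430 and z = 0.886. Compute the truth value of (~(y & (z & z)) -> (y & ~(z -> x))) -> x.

z & z = max(0, 0.886 + 0.886 − 1) = max(0, 0.772) = 0.772
y & (z & z) = max(0, 0.430 + 0.772 − 1) = max(0, 0.202) = 0.202
~(y & (z & z)) = 1 − 0.202 = 0.798
z -> x = min(1, 1 − 0.886 + 0.038) = min(1, 0.152) = 0.152
~(z -> x) = 1 − 0.152 = 0.848
y & ~(z -> x) = max(0, 0.430 + 0.848 − 1) = max(0, 0.278) = 0.278
~(y & (z & z)) -> (y & ~(z -> x)) = min(1, 1 − 0.798 + 0.278) = min(1, 0.480) = 0.480
(~(y & (z & z)) -> (y & ~(z -> x))) -> x = min(1, 1 − 0.480 + 0.038) = min(1, 0.558) = 0.558

0.558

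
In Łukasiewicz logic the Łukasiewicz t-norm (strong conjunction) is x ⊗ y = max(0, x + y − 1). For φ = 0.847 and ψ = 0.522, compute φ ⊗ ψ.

φ ⊗ ψ = max(0, 0.847 + 0.522 − 1) = max(0, 0.369) = 0.369
For comparison, the Gödel (minimum) t-norm min(x, y) would give 0.522.

0.369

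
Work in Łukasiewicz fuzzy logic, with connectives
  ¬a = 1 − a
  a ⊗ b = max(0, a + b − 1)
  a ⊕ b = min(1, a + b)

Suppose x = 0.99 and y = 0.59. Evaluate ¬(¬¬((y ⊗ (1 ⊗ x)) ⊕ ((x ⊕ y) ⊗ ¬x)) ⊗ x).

1 ⊗ x = max(0, 1.00 + 0.99 − 1) = max(0, 0.99) = 0.99
y ⊗ (1 ⊗ x) = max(0, 0.59 + 0.99 − 1) = max(0, 0.58) = 0.58
x ⊕ y = min(1, 0.99 + 0.59) = min(1, 1.58) = 1.00
¬x = 1 − 0.99 = 0.01
(x ⊕ y) ⊗ ¬x = max(0, 1.00 + 0.01 − 1) = max(0, 0.01) = 0.01
(y ⊗ (1 ⊗ x)) ⊕ ((x ⊕ y) ⊗ ¬x) = min(1, 0.58 + 0.01) = min(1, 0.59) = 0.59
¬((y ⊗ (1 ⊗ x)) ⊕ ((x ⊕ y) ⊗ ¬x)) = 1 − 0.59 = 0.41
¬¬((y ⊗ (1 ⊗ x)) ⊕ ((x ⊕ y) ⊗ ¬x)) = 1 − 0.41 = 0.59
¬¬((y ⊗ (1 ⊗ x)) ⊕ ((x ⊕ y) ⊗ ¬x)) ⊗ x = max(0, 0.59 + 0.99 − 1) = max(0, 0.58) = 0.58
¬(¬¬((y ⊗ (1 ⊗ x)) ⊕ ((x ⊕ y) ⊗ ¬x)) ⊗ x) = 1 − 0.58 = 0.42

0.42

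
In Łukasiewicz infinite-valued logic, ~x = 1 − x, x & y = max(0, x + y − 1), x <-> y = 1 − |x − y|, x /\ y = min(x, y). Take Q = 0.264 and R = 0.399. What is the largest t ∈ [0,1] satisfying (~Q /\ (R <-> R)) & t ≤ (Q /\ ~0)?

0.528

~Q = 1 − 0.264 = 0.736
R <-> R = 1 − |0.399 − 0.399| = 1 − 0.000 = 1.000
~Q /\ (R <-> R) = min(0.736, 1.000) = 0.736
So the left factor is ~Q /\ (R <-> R) = 0.736.
~0 = 1 − 0.000 = 1.000
Q /\ ~0 = min(0.264, 1.000) = 0.264
So the right-hand bound is Q /\ ~0 = 0.264.
The residuum of the Łukasiewicz t-norm gives the supremum: min(1, 1 − 0.736 + 0.264).
1 − 0.736 + 0.264 = 0.528, so t = min(1, 0.528) = 0.528.
Check: 0.736 & 0.528 = max(0, 0.264) = 0.264 ≤ 0.264.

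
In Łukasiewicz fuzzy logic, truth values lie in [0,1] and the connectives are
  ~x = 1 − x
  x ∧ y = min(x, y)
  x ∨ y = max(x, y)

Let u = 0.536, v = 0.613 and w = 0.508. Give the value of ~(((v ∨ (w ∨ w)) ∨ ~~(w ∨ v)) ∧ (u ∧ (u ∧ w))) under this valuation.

0.492

w ∨ w = max(0.508, 0.508) = 0.508
v ∨ (w ∨ w) = max(0.613, 0.508) = 0.613
w ∨ v = max(0.508, 0.613) = 0.613
~(w ∨ v) = 1 − 0.613 = 0.387
~~(w ∨ v) = 1 − 0.387 = 0.613
(v ∨ (w ∨ w)) ∨ ~~(w ∨ v) = max(0.613, 0.613) = 0.613
u ∧ w = min(0.536, 0.508) = 0.508
u ∧ (u ∧ w) = min(0.536, 0.508) = 0.508
((v ∨ (w ∨ w)) ∨ ~~(w ∨ v)) ∧ (u ∧ (u ∧ w)) = min(0.613, 0.508) = 0.508
~(((v ∨ (w ∨ w)) ∨ ~~(w ∨ v)) ∧ (u ∧ (u ∧ w))) = 1 − 0.508 = 0.492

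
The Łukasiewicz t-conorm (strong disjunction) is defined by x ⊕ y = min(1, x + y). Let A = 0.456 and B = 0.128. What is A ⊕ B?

A ⊕ B = min(1, 0.456 + 0.128) = min(1, 0.584) = 0.584
For comparison, the Gödel t-conorm max(x, y) would give 0.456.

0.584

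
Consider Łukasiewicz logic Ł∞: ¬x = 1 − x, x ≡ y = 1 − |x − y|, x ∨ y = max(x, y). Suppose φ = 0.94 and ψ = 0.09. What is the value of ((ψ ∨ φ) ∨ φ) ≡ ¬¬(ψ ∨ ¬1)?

0.15

ψ ∨ φ = max(0.09, 0.94) = 0.94
(ψ ∨ φ) ∨ φ = max(0.94, 0.94) = 0.94
¬1 = 1 − 1.00 = 0.00
ψ ∨ ¬1 = max(0.09, 0.00) = 0.09
¬(ψ ∨ ¬1) = 1 − 0.09 = 0.91
¬¬(ψ ∨ ¬1) = 1 − 0.91 = 0.09
((ψ ∨ φ) ∨ φ) ≡ ¬¬(ψ ∨ ¬1) = 1 − |0.94 − 0.09| = 1 − 0.85 = 0.15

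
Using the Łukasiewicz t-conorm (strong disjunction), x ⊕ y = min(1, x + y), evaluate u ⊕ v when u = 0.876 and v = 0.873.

u ⊕ v = min(1, 0.876 + 0.873) = min(1, 1.749) = 1.000
For comparison, the Gödel t-conorm max(x, y) would give 0.876.

1.000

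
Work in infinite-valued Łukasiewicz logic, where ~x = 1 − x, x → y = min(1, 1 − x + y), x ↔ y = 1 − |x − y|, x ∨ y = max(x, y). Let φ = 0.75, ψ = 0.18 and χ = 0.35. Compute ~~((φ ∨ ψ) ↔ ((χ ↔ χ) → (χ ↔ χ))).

0.75

φ ∨ ψ = max(0.75, 0.18) = 0.75
χ ↔ χ = 1 − |0.35 − 0.35| = 1 − 0.00 = 1.00
(χ ↔ χ) → (χ ↔ χ) = min(1, 1 − 1.00 + 1.00) = min(1, 1.00) = 1.00
(φ ∨ ψ) ↔ ((χ ↔ χ) → (χ ↔ χ)) = 1 − |0.75 − 1.00| = 1 − 0.25 = 0.75
~((φ ∨ ψ) ↔ ((χ ↔ χ) → (χ ↔ χ))) = 1 − 0.75 = 0.25
~~((φ ∨ ψ) ↔ ((χ ↔ χ) → (χ ↔ χ))) = 1 − 0.25 = 0.75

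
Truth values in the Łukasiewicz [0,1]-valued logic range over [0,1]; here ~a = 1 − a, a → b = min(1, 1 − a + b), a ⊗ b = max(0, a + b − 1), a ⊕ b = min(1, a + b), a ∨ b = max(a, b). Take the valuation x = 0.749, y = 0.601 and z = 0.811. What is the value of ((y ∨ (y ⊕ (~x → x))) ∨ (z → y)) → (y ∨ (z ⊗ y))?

0.601

~x = 1 − 0.749 = 0.251
~x → x = min(1, 1 − 0.251 + 0.749) = min(1, 1.498) = 1.000
y ⊕ (~x → x) = min(1, 0.601 + 1.000) = min(1, 1.601) = 1.000
y ∨ (y ⊕ (~x → x)) = max(0.601, 1.000) = 1.000
z → y = min(1, 1 − 0.811 + 0.601) = min(1, 0.790) = 0.790
(y ∨ (y ⊕ (~x → x))) ∨ (z → y) = max(1.000, 0.790) = 1.000
z ⊗ y = max(0, 0.811 + 0.601 − 1) = max(0, 0.412) = 0.412
y ∨ (z ⊗ y) = max(0.601, 0.412) = 0.601
((y ∨ (y ⊕ (~x → x))) ∨ (z → y)) → (y ∨ (z ⊗ y)) = min(1, 1 − 1.000 + 0.601) = min(1, 0.601) = 0.601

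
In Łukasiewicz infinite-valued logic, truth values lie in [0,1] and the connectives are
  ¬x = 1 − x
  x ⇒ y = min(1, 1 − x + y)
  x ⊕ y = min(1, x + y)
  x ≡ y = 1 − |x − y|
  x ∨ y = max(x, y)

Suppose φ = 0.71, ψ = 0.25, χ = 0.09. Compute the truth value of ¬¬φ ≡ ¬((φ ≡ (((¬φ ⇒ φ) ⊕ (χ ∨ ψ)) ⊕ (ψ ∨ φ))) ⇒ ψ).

¬φ = 1 − 0.71 = 0.29
¬¬φ = 1 − 0.29 = 0.71
¬φ ⇒ φ = min(1, 1 − 0.29 + 0.71) = min(1, 1.42) = 1.00
χ ∨ ψ = max(0.09, 0.25) = 0.25
(¬φ ⇒ φ) ⊕ (χ ∨ ψ) = min(1, 1.00 + 0.25) = min(1, 1.25) = 1.00
ψ ∨ φ = max(0.25, 0.71) = 0.71
((¬φ ⇒ φ) ⊕ (χ ∨ ψ)) ⊕ (ψ ∨ φ) = min(1, 1.00 + 0.71) = min(1, 1.71) = 1.00
φ ≡ (((¬φ ⇒ φ) ⊕ (χ ∨ ψ)) ⊕ (ψ ∨ φ)) = 1 − |0.71 − 1.00| = 1 − 0.29 = 0.71
(φ ≡ (((¬φ ⇒ φ) ⊕ (χ ∨ ψ)) ⊕ (ψ ∨ φ))) ⇒ ψ = min(1, 1 − 0.71 + 0.25) = min(1, 0.54) = 0.54
¬((φ ≡ (((¬φ ⇒ φ) ⊕ (χ ∨ ψ)) ⊕ (ψ ∨ φ))) ⇒ ψ) = 1 − 0.54 = 0.46
¬¬φ ≡ ¬((φ ≡ (((¬φ ⇒ φ) ⊕ (χ ∨ ψ)) ⊕ (ψ ∨ φ))) ⇒ ψ) = 1 − |0.71 − 0.46| = 1 − 0.25 = 0.75

0.75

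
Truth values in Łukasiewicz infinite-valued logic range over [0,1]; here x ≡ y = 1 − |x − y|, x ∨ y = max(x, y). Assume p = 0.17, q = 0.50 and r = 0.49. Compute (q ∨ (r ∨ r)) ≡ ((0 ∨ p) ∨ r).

r ∨ r = max(0.49, 0.49) = 0.49
q ∨ (r ∨ r) = max(0.50, 0.49) = 0.50
0 ∨ p = max(0.00, 0.17) = 0.17
(0 ∨ p) ∨ r = max(0.17, 0.49) = 0.49
(q ∨ (r ∨ r)) ≡ ((0 ∨ p) ∨ r) = 1 − |0.50 − 0.49| = 1 − 0.01 = 0.99

0.99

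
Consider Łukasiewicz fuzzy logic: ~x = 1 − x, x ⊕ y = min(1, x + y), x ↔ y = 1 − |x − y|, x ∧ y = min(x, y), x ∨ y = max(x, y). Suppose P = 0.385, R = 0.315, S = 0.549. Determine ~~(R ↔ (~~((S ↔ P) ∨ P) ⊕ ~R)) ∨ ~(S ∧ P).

S ↔ P = 1 − |0.549 − 0.385| = 1 − 0.164 = 0.836
(S ↔ P) ∨ P = max(0.836, 0.385) = 0.836
~((S ↔ P) ∨ P) = 1 − 0.836 = 0.164
~~((S ↔ P) ∨ P) = 1 − 0.164 = 0.836
~R = 1 − 0.315 = 0.685
~~((S ↔ P) ∨ P) ⊕ ~R = min(1, 0.836 + 0.685) = min(1, 1.521) = 1.000
R ↔ (~~((S ↔ P) ∨ P) ⊕ ~R) = 1 − |0.315 − 1.000| = 1 − 0.685 = 0.315
~(R ↔ (~~((S ↔ P) ∨ P) ⊕ ~R)) = 1 − 0.315 = 0.685
~~(R ↔ (~~((S ↔ P) ∨ P) ⊕ ~R)) = 1 − 0.685 = 0.315
S ∧ P = min(0.549, 0.385) = 0.385
~(S ∧ P) = 1 − 0.385 = 0.615
~~(R ↔ (~~((S ↔ P) ∨ P) ⊕ ~R)) ∨ ~(S ∧ P) = max(0.315, 0.615) = 0.615

0.615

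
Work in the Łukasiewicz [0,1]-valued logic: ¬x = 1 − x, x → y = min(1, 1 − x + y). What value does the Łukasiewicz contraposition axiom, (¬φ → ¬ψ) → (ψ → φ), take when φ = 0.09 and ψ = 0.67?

¬φ = 1 − 0.09 = 0.91
¬ψ = 1 − 0.67 = 0.33
¬φ → ¬ψ = min(1, 1 − 0.91 + 0.33) = min(1, 0.42) = 0.42
ψ → φ = min(1, 1 − 0.67 + 0.09) = min(1, 0.42) = 0.42
(¬φ → ¬ψ) → (ψ → φ) = min(1, 1 − 0.42 + 0.42) = min(1, 1.00) = 1.00
(As expected: an axiom of Ł∞, always 1.)

1.00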